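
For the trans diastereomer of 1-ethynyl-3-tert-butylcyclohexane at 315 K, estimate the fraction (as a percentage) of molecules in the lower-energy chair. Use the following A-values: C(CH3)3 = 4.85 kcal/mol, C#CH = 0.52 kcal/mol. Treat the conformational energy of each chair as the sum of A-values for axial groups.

C1 and C3 have the same parity, so for the trans isomer the two substituents are one axial and one equatorial in each chair.
Chair I (tert-butyl axial, ethynyl equatorial): E = 4.85 kcal/mol; chair II (tert-butyl equatorial, ethynyl axial): E = 0.52 kcal/mol.
ΔG = 4.33 kcal/mol between the two chairs.
K = exp(ΔG/RT) with R = 1.987×10⁻³ kcal mol⁻¹ K⁻¹ and T = 315 K gives K ≈ 1.01e+03.
Fraction in the lower-energy chair = K/(K+1) = 99.9%.

99.9%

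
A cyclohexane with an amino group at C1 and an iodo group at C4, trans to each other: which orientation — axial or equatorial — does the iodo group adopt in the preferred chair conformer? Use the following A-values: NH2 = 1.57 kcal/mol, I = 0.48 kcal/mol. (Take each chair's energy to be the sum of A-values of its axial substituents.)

equatorial

C1 and C4 have opposite parity, so for the trans isomer the two substituents are e,e in one chair and a,a in the other.
Chair I (amino axial, iodo axial): E = 2.05 kcal/mol.
Chair II (amino equatorial, iodo equatorial): E = 0.00 kcal/mol.
Chair II is the more stable (lower-energy) conformer, and in that chair the iodo group is equatorial.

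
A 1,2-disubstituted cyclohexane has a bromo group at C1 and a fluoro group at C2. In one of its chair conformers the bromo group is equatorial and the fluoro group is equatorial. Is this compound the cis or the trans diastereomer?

C1 and C2 have opposite parity, so their axial bonds point in opposite directions.
With opposite-parity carbons, two substituents on the same face are one axial and one equatorial; opposite faces give both axial or both equatorial.
Here the groups are equatorial/equatorial → opposite face → trans.

trans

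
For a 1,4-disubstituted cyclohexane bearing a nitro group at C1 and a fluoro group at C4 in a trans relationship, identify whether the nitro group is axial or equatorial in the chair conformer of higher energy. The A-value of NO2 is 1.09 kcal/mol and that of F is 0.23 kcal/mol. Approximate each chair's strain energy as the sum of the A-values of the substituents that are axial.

axial

C1 and C4 have opposite parity, so for the trans isomer the two substituents are e,e in one chair and a,a in the other.
Chair I (nitro axial, fluoro axial): E = 1.32 kcal/mol.
Chair II (nitro equatorial, fluoro equatorial): E = 0.00 kcal/mol.
Chair I is the less stable (higher-energy) conformer, and in that chair the nitro group is axial.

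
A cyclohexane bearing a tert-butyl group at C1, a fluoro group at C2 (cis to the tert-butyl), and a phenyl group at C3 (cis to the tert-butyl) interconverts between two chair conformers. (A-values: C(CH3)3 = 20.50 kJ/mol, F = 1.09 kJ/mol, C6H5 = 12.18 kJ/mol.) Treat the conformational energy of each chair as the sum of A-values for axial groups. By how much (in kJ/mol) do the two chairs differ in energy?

Chair I (tert-butyl axial, fluoro equatorial, phenyl axial): E = 32.68 kJ/mol.
Chair II (tert-butyl equatorial, fluoro axial, phenyl equatorial): E = 1.09 kJ/mol.
ΔE = 32.68 − 1.09 = 31.59 kJ/mol; chair II is more stable.

31.59 kJ/mol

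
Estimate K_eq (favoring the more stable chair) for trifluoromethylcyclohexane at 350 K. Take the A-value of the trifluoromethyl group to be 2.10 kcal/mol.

One chair has the trifluoromethyl group axial (E = 2.10 kcal/mol) and the other has it equatorial (E = 0).
ΔG = 2.10 kcal/mol between the two chairs.
K = exp(ΔG/RT) with R = 1.987×10⁻³ kcal mol⁻¹ K⁻¹ and T = 350 K gives K ≈ 20.5.

K ≈ 20.5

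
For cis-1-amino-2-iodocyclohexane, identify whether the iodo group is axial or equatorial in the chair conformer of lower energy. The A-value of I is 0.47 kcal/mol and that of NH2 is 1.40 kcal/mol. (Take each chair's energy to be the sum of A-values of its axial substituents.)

axial

C1 and C2 have opposite parity, so for the cis isomer the two substituents are one axial and one equatorial in each chair.
Chair I (iodo axial, amino equatorial): E = 0.47 kcal/mol.
Chair II (iodo equatorial, amino axial): E = 1.40 kcal/mol.
Chair I is the more stable (lower-energy) conformer, and in that chair the iodo group is axial.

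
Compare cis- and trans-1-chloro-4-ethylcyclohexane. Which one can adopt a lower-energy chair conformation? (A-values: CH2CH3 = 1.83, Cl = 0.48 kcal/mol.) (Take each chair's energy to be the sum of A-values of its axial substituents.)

trans

At 1,4 positions (parity opposite): cis → (a,e or e,a); trans → (e,e or a,a).
Best chair for cis: E = 0.48 kcal/mol; best chair for trans: E = 0.00 kcal/mol.
The trans isomer is lower by 0.48 kcal/mol.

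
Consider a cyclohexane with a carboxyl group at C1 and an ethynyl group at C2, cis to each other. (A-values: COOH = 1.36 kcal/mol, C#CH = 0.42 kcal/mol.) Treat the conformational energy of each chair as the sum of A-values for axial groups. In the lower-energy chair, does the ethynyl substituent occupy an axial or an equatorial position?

C1 and C2 have opposite parity, so for the cis isomer the two substituents are one axial and one equatorial in each chair.
Chair I (carboxyl axial, ethynyl equatorial): E = 1.36 kcal/mol.
Chair II (carboxyl equatorial, ethynyl axial): E = 0.42 kcal/mol.
Chair II is the more stable (lower-energy) conformer, and in that chair the ethynyl group is axial.

axial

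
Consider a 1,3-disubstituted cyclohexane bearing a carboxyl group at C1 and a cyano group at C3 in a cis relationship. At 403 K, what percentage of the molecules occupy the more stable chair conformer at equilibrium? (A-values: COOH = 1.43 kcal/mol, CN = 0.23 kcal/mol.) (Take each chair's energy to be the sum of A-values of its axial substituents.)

C1 and C3 have the same parity, so for the cis isomer the two substituents are e,e in one chair and a,a in the other.
Chair I (carboxyl axial, cyano axial): E = 1.66 kcal/mol; chair II (carboxyl equatorial, cyano equatorial): E = 0.00 kcal/mol.
ΔG = 1.66 kcal/mol between the two chairs.
K = exp(ΔG/RT) with R = 1.987×10⁻³ kcal mol⁻¹ K⁻¹ and T = 403 K gives K ≈ 7.95.
Fraction in the lower-energy chair = K/(K+1) = 88.8%.

88.8%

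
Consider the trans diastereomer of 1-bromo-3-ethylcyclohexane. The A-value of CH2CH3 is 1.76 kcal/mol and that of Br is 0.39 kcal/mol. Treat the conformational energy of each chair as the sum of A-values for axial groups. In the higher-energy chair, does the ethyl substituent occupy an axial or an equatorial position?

C1 and C3 have the same parity, so for the trans isomer the two substituents are one axial and one equatorial in each chair.
Chair I (ethyl axial, bromo equatorial): E = 1.76 kcal/mol.
Chair II (ethyl equatorial, bromo axial): E = 0.39 kcal/mol.
Chair I is the less stable (higher-energy) conformer, and in that chair the ethyl group is axial.

axial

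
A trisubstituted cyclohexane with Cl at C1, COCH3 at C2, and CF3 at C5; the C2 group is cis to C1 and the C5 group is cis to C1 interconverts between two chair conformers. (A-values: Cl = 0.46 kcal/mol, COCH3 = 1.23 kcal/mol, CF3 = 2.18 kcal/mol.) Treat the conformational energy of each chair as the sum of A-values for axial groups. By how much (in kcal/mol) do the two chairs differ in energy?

1.41 kcal/mol

Chair I (chloro axial, acetyl equatorial, trifluoromethyl axial): E = 2.64 kcal/mol.
Chair II (chloro equatorial, acetyl axial, trifluoromethyl equatorial): E = 1.23 kcal/mol.
ΔE = 2.64 − 1.23 = 1.41 kcal/mol; chair II is more stable.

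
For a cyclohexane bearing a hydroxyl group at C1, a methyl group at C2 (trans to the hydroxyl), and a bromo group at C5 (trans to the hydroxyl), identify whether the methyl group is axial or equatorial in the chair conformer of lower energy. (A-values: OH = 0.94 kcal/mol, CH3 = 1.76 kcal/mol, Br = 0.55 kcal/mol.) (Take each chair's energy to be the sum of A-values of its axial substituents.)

equatorial

Chair I (hydroxyl axial, methyl axial, bromo equatorial): E = 2.70 kcal/mol.
Chair II (hydroxyl equatorial, methyl equatorial, bromo axial): E = 0.55 kcal/mol.
Chair II is the more stable (lower-energy) conformer, and in that chair the methyl group is equatorial.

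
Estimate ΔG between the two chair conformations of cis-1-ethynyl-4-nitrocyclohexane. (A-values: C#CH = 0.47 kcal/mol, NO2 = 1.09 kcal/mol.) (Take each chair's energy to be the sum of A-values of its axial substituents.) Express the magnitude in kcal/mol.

0.62 kcal/mol

C1 and C4 have opposite parity, so for the cis isomer the two substituents are one axial and one equatorial in each chair.
Chair I (ethynyl axial, nitro equatorial): E = 0.47 kcal/mol.
Chair II (ethynyl equatorial, nitro axial): E = 1.09 kcal/mol.
ΔE = 1.09 − 0.47 = 0.62 kcal/mol; chair I is more stable.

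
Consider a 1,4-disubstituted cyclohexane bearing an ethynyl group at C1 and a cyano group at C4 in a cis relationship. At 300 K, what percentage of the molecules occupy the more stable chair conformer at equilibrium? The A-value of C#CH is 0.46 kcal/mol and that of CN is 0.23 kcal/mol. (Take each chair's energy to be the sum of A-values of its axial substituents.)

C1 and C4 have opposite parity, so for the cis isomer the two substituents are one axial and one equatorial in each chair.
Chair I (ethynyl axial, cyano equatorial): E = 0.46 kcal/mol; chair II (ethynyl equatorial, cyano axial): E = 0.23 kcal/mol.
ΔG = 0.23 kcal/mol between the two chairs.
K = exp(ΔG/RT) with R = 1.987×10⁻³ kcal mol⁻¹ K⁻¹ and T = 300 K gives K ≈ 1.47.
Fraction in the lower-energy chair = K/(K+1) = 59.5%.

59.5%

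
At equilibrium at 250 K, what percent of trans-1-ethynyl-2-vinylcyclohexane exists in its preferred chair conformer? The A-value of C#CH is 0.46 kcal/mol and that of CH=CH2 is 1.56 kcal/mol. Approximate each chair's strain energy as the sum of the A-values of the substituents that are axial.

C1 and C2 have opposite parity, so for the trans isomer the two substituents are e,e in one chair and a,a in the other.
Chair I (ethynyl axial, vinyl axial): E = 2.02 kcal/mol; chair II (ethynyl equatorial, vinyl equatorial): E = 0.00 kcal/mol.
ΔG = 2.02 kcal/mol between the two chairs.
K = exp(ΔG/RT) with R = 1.987×10⁻³ kcal mol⁻¹ K⁻¹ and T = 250 K gives K ≈ 58.3.
Fraction in the lower-energy chair = K/(K+1) = 98.3%.

98.3%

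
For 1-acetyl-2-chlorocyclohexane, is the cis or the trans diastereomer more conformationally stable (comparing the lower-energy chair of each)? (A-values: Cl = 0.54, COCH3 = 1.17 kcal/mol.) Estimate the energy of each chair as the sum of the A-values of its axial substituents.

trans

At 1,2 positions (parity opposite): cis → (a,e or e,a); trans → (e,e or a,a).
Best chair for cis: E = 0.54 kcal/mol; best chair for trans: E = 0.00 kcal/mol.
The trans isomer is lower by 0.54 kcal/mol.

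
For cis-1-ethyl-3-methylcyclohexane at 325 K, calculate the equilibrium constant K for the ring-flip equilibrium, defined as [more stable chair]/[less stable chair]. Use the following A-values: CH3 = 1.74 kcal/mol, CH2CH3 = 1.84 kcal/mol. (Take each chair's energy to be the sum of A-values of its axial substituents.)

K ≈ 256

C1 and C3 have the same parity, so for the cis isomer the two substituents are e,e in one chair and a,a in the other.
Chair I (methyl axial, ethyl axial): E = 3.58 kcal/mol; chair II (methyl equatorial, ethyl equatorial): E = 0.00 kcal/mol.
ΔG = 3.58 kcal/mol between the two chairs.
K = exp(ΔG/RT) with R = 1.987×10⁻³ kcal mol⁻¹ K⁻¹ and T = 325 K gives K ≈ 256.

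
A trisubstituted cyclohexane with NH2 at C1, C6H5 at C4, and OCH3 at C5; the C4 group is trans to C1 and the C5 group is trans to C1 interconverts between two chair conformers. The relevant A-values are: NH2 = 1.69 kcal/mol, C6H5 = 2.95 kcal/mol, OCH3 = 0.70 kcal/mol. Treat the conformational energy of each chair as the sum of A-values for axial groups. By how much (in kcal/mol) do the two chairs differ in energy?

3.94 kcal/mol

Chair I (amino axial, phenyl axial, methoxy equatorial): E = 4.64 kcal/mol.
Chair II (amino equatorial, phenyl equatorial, methoxy axial): E = 0.70 kcal/mol.
ΔE = 4.64 − 0.70 = 3.94 kcal/mol; chair II is more stable.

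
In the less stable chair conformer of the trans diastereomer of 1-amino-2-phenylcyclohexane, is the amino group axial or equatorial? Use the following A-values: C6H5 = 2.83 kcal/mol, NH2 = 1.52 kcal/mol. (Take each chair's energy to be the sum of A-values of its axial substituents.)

C1 and C2 have opposite parity, so for the trans isomer the two substituents are e,e in one chair and a,a in the other.
Chair I (phenyl axial, amino axial): E = 4.35 kcal/mol.
Chair II (phenyl equatorial, amino equatorial): E = 0.00 kcal/mol.
Chair I is the less stable (higher-energy) conformer, and in that chair the amino group is axial.

axial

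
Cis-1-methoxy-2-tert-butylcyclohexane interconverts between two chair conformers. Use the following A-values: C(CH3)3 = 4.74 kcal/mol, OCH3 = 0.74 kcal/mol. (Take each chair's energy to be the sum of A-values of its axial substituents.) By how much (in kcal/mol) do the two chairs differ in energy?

C1 and C2 have opposite parity, so for the cis isomer the two substituents are one axial and one equatorial in each chair.
Chair I (tert-butyl axial, methoxy equatorial): E = 4.74 kcal/mol.
Chair II (tert-butyl equatorial, methoxy axial): E = 0.74 kcal/mol.
ΔE = 4.74 − 0.74 = 4.00 kcal/mol; chair II is more stable.

4.00 kcal/mol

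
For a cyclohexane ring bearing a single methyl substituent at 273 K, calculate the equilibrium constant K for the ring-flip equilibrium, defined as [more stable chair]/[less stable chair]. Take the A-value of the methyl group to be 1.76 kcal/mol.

K ≈ 25.6

One chair has the methyl group axial (E = 1.76 kcal/mol) and the other has it equatorial (E = 0).
ΔG = 1.76 kcal/mol between the two chairs.
K = exp(ΔG/RT) with R = 1.987×10⁻³ kcal mol⁻¹ K⁻¹ and T = 273 K gives K ≈ 25.6.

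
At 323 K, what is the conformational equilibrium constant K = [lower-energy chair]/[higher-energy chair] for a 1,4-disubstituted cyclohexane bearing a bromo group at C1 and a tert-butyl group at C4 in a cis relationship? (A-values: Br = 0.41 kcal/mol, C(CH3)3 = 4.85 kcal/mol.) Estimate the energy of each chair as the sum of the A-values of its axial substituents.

C1 and C4 have opposite parity, so for the cis isomer the two substituents are one axial and one equatorial in each chair.
Chair I (bromo axial, tert-butyl equatorial): E = 0.41 kcal/mol; chair II (bromo equatorial, tert-butyl axial): E = 4.85 kcal/mol.
ΔG = 4.44 kcal/mol between the two chairs.
K = exp(ΔG/RT) with R = 1.987×10⁻³ kcal mol⁻¹ K⁻¹ and T = 323 K gives K ≈ 1.01e+03.

K ≈ 1010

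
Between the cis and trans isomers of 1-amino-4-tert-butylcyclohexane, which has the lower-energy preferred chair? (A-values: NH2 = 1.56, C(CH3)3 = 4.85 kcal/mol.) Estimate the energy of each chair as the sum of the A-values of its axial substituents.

At 1,4 positions (parity opposite): cis → (a,e or e,a); trans → (e,e or a,a).
Best chair for cis: E = 1.56 kcal/mol; best chair for trans: E = 0.00 kcal/mol.
The trans isomer is lower by 1.56 kcal/mol.

trans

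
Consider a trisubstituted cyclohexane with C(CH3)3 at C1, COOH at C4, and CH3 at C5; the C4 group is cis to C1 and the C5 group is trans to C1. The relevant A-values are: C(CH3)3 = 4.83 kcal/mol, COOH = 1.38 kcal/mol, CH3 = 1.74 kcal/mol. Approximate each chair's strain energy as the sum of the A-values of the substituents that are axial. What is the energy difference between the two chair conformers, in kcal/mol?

Chair I (tert-butyl axial, carboxyl equatorial, methyl equatorial): E = 4.83 kcal/mol.
Chair II (tert-butyl equatorial, carboxyl axial, methyl axial): E = 3.12 kcal/mol.
ΔE = 4.83 − 3.12 = 1.71 kcal/mol; chair II is more stable.

1.71 kcal/mol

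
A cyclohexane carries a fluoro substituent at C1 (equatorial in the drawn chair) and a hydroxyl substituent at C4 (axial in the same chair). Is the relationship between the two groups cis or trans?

cis

C1 and C4 have opposite parity, so their axial bonds point in opposite directions.
With opposite-parity carbons, two substituents on the same face are one axial and one equatorial; opposite faces give both axial or both equatorial.
Here the groups are equatorial/axial → same face → cis.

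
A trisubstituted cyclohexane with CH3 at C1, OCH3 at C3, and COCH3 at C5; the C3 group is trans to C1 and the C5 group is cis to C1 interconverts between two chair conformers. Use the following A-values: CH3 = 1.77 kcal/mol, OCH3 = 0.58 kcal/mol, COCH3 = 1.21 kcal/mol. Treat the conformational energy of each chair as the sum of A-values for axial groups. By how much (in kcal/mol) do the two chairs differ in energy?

Chair I (methyl axial, methoxy equatorial, acetyl axial): E = 2.98 kcal/mol.
Chair II (methyl equatorial, methoxy axial, acetyl equatorial): E = 0.58 kcal/mol.
ΔE = 2.98 − 0.58 = 2.40 kcal/mol; chair II is more stable.

2.40 kcal/mol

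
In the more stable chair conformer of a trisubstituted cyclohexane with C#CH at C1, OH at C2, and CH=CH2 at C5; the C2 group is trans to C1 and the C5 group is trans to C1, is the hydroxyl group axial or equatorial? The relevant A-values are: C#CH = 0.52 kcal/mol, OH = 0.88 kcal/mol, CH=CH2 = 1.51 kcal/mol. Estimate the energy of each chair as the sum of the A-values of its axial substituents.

axial

Chair I (ethynyl axial, hydroxyl axial, vinyl equatorial): E = 1.40 kcal/mol.
Chair II (ethynyl equatorial, hydroxyl equatorial, vinyl axial): E = 1.51 kcal/mol.
Chair I is the more stable (lower-energy) conformer, and in that chair the hydroxyl group is axial.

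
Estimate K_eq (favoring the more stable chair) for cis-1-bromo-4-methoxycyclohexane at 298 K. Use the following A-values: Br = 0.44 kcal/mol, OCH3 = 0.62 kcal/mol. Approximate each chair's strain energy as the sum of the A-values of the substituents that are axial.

C1 and C4 have opposite parity, so for the cis isomer the two substituents are one axial and one equatorial in each chair.
Chair I (bromo axial, methoxy equatorial): E = 0.44 kcal/mol; chair II (bromo equatorial, methoxy axial): E = 0.62 kcal/mol.
ΔG = 0.18 kcal/mol between the two chairs.
K = exp(ΔG/RT) with R = 1.987×10⁻³ kcal mol⁻¹ K⁻¹ and T = 298 K gives K ≈ 1.36.

K ≈ 1.36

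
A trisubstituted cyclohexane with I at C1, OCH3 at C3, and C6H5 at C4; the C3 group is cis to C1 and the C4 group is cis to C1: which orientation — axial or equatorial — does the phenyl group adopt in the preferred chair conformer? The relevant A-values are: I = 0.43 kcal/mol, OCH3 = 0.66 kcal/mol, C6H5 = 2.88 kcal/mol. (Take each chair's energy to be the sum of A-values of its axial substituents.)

Chair I (iodo axial, methoxy axial, phenyl equatorial): E = 1.09 kcal/mol.
Chair II (iodo equatorial, methoxy equatorial, phenyl axial): E = 2.88 kcal/mol.
Chair I is the more stable (lower-energy) conformer, and in that chair the phenyl group is equatorial.

equatorial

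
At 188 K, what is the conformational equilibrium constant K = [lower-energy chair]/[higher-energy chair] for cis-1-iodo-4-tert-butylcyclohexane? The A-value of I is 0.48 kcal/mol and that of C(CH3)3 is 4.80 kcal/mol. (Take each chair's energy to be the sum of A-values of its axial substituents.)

K ≈ 105296

C1 and C4 have opposite parity, so for the cis isomer the two substituents are one axial and one equatorial in each chair.
Chair I (iodo axial, tert-butyl equatorial): E = 0.48 kcal/mol; chair II (iodo equatorial, tert-butyl axial): E = 4.80 kcal/mol.
ΔG = 4.32 kcal/mol between the two chairs.
K = exp(ΔG/RT) with R = 1.987×10⁻³ kcal mol⁻¹ K⁻¹ and T = 188 K gives K ≈ 1.05e+05.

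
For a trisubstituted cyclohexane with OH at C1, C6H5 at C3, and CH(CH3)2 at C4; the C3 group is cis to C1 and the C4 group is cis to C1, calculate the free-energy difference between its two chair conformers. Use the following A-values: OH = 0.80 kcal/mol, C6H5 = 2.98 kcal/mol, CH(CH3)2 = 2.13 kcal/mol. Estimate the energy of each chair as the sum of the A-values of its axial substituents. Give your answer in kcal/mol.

1.65 kcal/mol

Chair I (hydroxyl axial, phenyl axial, isopropyl equatorial): E = 3.78 kcal/mol.
Chair II (hydroxyl equatorial, phenyl equatorial, isopropyl axial): E = 2.13 kcal/mol.
ΔE = 3.78 − 2.13 = 1.65 kcal/mol; chair II is more stable.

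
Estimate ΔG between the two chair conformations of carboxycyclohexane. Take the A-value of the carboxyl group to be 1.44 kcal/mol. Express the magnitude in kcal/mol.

1.44 kcal/mol

A monosubstituted cyclohexane has one chair with the carboxyl group axial (E = A = 1.44 kcal/mol) and one with it equatorial (E = 0).
ΔE = 1.44 − 0 = 1.44 kcal/mol.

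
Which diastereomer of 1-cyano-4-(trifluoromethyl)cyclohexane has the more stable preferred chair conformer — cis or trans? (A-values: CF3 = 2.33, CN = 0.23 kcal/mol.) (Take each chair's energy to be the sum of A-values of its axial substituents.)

trans

At 1,4 positions (parity opposite): cis → (a,e or e,a); trans → (e,e or a,a).
Best chair for cis: E = 0.23 kcal/mol; best chair for trans: E = 0.00 kcal/mol.
The trans isomer is lower by 0.23 kcal/mol.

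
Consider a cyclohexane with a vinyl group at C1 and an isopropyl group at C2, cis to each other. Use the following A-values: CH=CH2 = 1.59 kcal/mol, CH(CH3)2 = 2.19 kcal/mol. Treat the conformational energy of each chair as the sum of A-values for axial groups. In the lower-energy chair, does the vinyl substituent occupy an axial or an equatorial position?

axial

C1 and C2 have opposite parity, so for the cis isomer the two substituents are one axial and one equatorial in each chair.
Chair I (vinyl axial, isopropyl equatorial): E = 1.59 kcal/mol.
Chair II (vinyl equatorial, isopropyl axial): E = 2.19 kcal/mol.
Chair I is the more stable (lower-energy) conformer, and in that chair the vinyl group is axial.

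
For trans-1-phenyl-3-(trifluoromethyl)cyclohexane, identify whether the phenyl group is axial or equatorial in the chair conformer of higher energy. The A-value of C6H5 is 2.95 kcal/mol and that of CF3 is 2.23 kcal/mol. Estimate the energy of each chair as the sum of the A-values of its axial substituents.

C1 and C3 have the same parity, so for the trans isomer the two substituents are one axial and one equatorial in each chair.
Chair I (phenyl axial, trifluoromethyl equatorial): E = 2.95 kcal/mol.
Chair II (phenyl equatorial, trifluoromethyl axial): E = 2.23 kcal/mol.
Chair I is the less stable (higher-energy) conformer, and in that chair the phenyl group is axial.

axial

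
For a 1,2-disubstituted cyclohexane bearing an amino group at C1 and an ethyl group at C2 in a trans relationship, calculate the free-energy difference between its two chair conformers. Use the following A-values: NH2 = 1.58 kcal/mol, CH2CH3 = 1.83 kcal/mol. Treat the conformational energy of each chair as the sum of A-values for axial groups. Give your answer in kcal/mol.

C1 and C2 have opposite parity, so for the trans isomer the two substituents are e,e in one chair and a,a in the other.
Chair I (amino axial, ethyl axial): E = 3.41 kcal/mol.
Chair II (amino equatorial, ethyl equatorial): E = 0.00 kcal/mol.
ΔE = 3.41 − 0.00 = 3.41 kcal/mol; chair II is more stable.

3.41 kcal/mol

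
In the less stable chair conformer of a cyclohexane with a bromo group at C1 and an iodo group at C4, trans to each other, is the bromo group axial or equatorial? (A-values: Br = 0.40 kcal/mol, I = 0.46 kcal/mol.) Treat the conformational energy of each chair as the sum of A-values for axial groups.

axial

C1 and C4 have opposite parity, so for the trans isomer the two substituents are e,e in one chair and a,a in the other.
Chair I (bromo axial, iodo axial): E = 0.86 kcal/mol.
Chair II (bromo equatorial, iodo equatorial): E = 0.00 kcal/mol.
Chair I is the less stable (higher-energy) conformer, and in that chair the bromo group is axial.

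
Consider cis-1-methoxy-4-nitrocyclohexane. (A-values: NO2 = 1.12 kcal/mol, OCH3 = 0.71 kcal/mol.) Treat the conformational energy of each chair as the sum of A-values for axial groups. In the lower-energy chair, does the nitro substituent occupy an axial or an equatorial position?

C1 and C4 have opposite parity, so for the cis isomer the two substituents are one axial and one equatorial in each chair.
Chair I (nitro axial, methoxy equatorial): E = 1.12 kcal/mol.
Chair II (nitro equatorial, methoxy axial): E = 0.71 kcal/mol.
Chair II is the more stable (lower-energy) conformer, and in that chair the nitro group is equatorial.

equatorial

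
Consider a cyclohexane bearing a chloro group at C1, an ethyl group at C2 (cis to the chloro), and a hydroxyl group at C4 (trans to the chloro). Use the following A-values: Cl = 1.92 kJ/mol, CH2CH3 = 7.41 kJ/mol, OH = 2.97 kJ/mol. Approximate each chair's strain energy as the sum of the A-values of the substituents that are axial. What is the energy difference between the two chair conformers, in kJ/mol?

Chair I (chloro axial, ethyl equatorial, hydroxyl axial): E = 4.89 kJ/mol.
Chair II (chloro equatorial, ethyl axial, hydroxyl equatorial): E = 7.41 kJ/mol.
ΔE = 7.41 − 4.89 = 2.52 kJ/mol; chair I is more stable.

2.52 kJ/mol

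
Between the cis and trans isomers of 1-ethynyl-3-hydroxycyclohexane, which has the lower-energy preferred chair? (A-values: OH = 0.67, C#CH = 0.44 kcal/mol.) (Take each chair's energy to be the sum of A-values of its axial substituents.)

At 1,3 positions (parity same): cis → (e,e or a,a); trans → (a,e or e,a).
Best chair for cis: E = 0.00 kcal/mol; best chair for trans: E = 0.44 kcal/mol.
The cis isomer is lower by 0.44 kcal/mol.

cis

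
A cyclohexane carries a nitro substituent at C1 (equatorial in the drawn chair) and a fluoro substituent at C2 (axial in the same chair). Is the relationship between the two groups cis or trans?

cis

C1 and C2 have opposite parity, so their axial bonds point in opposite directions.
With opposite-parity carbons, two substituents on the same face are one axial and one equatorial; opposite faces give both axial or both equatorial.
Here the groups are equatorial/axial → same face → cis.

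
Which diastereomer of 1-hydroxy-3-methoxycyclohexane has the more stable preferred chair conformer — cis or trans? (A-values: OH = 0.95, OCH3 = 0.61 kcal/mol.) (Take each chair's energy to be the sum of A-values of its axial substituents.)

At 1,3 positions (parity same): cis → (e,e or a,a); trans → (a,e or e,a).
Best chair for cis: E = 0.00 kcal/mol; best chair for trans: E = 0.61 kcal/mol.
The cis isomer is lower by 0.61 kcal/mol.

cis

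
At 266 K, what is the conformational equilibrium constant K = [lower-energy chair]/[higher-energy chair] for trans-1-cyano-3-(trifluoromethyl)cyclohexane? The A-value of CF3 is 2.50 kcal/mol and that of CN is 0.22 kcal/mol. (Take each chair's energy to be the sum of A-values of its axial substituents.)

C1 and C3 have the same parity, so for the trans isomer the two substituents are one axial and one equatorial in each chair.
Chair I (trifluoromethyl axial, cyano equatorial): E = 2.50 kcal/mol; chair II (trifluoromethyl equatorial, cyano axial): E = 0.22 kcal/mol.
ΔG = 2.28 kcal/mol between the two chairs.
K = exp(ΔG/RT) with R = 1.987×10⁻³ kcal mol⁻¹ K⁻¹ and T = 266 K gives K ≈ 74.7.

K ≈ 74.7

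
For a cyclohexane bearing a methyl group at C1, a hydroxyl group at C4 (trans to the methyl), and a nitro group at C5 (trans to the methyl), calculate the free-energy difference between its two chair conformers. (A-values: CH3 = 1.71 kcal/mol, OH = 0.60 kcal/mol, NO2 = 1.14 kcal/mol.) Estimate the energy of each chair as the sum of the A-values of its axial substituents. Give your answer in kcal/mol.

1.17 kcal/mol

Chair I (methyl axial, hydroxyl axial, nitro equatorial): E = 2.31 kcal/mol.
Chair II (methyl equatorial, hydroxyl equatorial, nitro axial): E = 1.14 kcal/mol.
ΔE = 2.31 − 1.14 = 1.17 kcal/mol; chair II is more stable.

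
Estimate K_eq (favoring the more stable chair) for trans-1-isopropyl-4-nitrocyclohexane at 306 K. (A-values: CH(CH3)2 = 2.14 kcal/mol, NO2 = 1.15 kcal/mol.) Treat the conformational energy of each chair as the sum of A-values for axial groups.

K ≈ 224

C1 and C4 have opposite parity, so for the trans isomer the two substituents are e,e in one chair and a,a in the other.
Chair I (isopropyl axial, nitro axial): E = 3.29 kcal/mol; chair II (isopropyl equatorial, nitro equatorial): E = 0.00 kcal/mol.
ΔG = 3.29 kcal/mol between the two chairs.
K = exp(ΔG/RT) with R = 1.987×10⁻³ kcal mol⁻¹ K⁻¹ and T = 306 K gives K ≈ 224.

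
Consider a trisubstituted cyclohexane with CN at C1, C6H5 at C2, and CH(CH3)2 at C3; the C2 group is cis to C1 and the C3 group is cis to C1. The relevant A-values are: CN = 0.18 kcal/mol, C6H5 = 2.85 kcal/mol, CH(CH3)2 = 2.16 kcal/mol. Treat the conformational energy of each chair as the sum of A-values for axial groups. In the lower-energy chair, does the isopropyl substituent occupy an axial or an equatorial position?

Chair I (cyano axial, phenyl equatorial, isopropyl axial): E = 2.34 kcal/mol.
Chair II (cyano equatorial, phenyl axial, isopropyl equatorial): E = 2.85 kcal/mol.
Chair I is the more stable (lower-energy) conformer, and in that chair the isopropyl group is axial.

axial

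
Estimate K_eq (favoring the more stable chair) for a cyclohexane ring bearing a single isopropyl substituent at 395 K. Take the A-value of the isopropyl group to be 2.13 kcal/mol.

K ≈ 15.1

One chair has the isopropyl group axial (E = 2.13 kcal/mol) and the other has it equatorial (E = 0).
ΔG = 2.13 kcal/mol between the two chairs.
K = exp(ΔG/RT) with R = 1.987×10⁻³ kcal mol⁻¹ K⁻¹ and T = 395 K gives K ≈ 15.1.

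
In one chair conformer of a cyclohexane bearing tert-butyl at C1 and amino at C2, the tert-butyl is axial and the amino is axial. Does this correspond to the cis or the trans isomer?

C1 and C2 have opposite parity, so their axial bonds point in opposite directions.
With opposite-parity carbons, two substituents on the same face are one axial and one equatorial; opposite faces give both axial or both equatorial.
Here the groups are axial/axial → opposite face → trans.

trans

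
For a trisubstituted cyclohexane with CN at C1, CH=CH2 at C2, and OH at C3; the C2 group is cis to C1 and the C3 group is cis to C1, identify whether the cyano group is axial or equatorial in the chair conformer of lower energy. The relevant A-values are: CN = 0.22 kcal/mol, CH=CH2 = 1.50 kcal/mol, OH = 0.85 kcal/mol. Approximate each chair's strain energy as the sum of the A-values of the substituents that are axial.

axial

Chair I (cyano axial, vinyl equatorial, hydroxyl axial): E = 1.07 kcal/mol.
Chair II (cyano equatorial, vinyl axial, hydroxyl equatorial): E = 1.50 kcal/mol.
Chair I is the more stable (lower-energy) conformer, and in that chair the cyano group is axial.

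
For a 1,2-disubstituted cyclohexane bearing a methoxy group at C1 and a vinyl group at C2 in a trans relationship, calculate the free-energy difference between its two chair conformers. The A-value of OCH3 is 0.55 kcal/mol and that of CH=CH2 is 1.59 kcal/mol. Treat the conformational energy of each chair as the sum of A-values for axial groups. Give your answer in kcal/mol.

C1 and C2 have opposite parity, so for the trans isomer the two substituents are e,e in one chair and a,a in the other.
Chair I (methoxy axial, vinyl axial): E = 2.14 kcal/mol.
Chair II (methoxy equatorial, vinyl equatorial): E = 0.00 kcal/mol.
ΔE = 2.14 − 0.00 = 2.14 kcal/mol; chair II is more stable.

2.14 kcal/mol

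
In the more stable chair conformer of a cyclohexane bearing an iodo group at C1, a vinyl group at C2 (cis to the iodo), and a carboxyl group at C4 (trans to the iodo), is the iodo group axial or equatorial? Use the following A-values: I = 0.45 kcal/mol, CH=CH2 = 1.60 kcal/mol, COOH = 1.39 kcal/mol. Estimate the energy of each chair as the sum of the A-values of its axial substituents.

equatorial

Chair I (iodo axial, vinyl equatorial, carboxyl axial): E = 1.84 kcal/mol.
Chair II (iodo equatorial, vinyl axial, carboxyl equatorial): E = 1.60 kcal/mol.
Chair II is the more stable (lower-energy) conformer, and in that chair the iodo group is equatorial.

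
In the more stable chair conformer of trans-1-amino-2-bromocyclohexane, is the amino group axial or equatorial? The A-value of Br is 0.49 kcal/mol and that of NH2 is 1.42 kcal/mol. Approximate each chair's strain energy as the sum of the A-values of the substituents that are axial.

C1 and C2 have opposite parity, so for the trans isomer the two substituents are e,e in one chair and a,a in the other.
Chair I (bromo axial, amino axial): E = 1.91 kcal/mol.
Chair II (bromo equatorial, amino equatorial): E = 0.00 kcal/mol.
Chair II is the more stable (lower-energy) conformer, and in that chair the amino group is equatorial.

equatorial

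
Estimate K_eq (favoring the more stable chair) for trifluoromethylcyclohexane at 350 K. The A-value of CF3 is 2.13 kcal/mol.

One chair has the trifluoromethyl group axial (E = 2.13 kcal/mol) and the other has it equatorial (E = 0).
ΔG = 2.13 kcal/mol between the two chairs.
K = exp(ΔG/RT) with R = 1.987×10⁻³ kcal mol⁻¹ K⁻¹ and T = 350 K gives K ≈ 21.4.

K ≈ 21.4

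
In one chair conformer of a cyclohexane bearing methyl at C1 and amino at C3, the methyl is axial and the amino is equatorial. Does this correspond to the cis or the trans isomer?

C1 and C3 have the same parity, so their axial bonds point in the same direction.
With same-parity carbons, two substituents on the same face are both axial or both equatorial; opposite faces give one of each.
Here the groups are axial/equatorial → opposite face → trans.

trans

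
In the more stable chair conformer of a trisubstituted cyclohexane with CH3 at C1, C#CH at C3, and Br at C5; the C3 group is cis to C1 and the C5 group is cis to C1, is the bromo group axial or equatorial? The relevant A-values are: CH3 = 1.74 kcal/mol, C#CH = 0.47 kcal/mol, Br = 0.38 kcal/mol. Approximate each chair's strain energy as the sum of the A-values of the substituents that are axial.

Chair I (methyl axial, ethynyl axial, bromo axial): E = 2.59 kcal/mol.
Chair II (methyl equatorial, ethynyl equatorial, bromo equatorial): E = 0.00 kcal/mol.
Chair II is the more stable (lower-energy) conformer, and in that chair the bromo group is equatorial.

equatorial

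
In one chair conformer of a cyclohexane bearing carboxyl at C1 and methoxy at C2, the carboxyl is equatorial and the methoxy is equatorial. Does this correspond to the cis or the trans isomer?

C1 and C2 have opposite parity, so their axial bonds point in opposite directions.
With opposite-parity carbons, two substituents on the same face are one axial and one equatorial; opposite faces give both axial or both equatorial.
Here the groups are equatorial/equatorial → opposite face → trans.

trans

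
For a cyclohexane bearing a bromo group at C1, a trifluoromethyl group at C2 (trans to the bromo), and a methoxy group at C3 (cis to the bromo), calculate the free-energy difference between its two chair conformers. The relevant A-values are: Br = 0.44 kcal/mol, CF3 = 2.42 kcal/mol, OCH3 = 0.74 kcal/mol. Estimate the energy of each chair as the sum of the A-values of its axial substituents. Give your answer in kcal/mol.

3.60 kcal/mol

Chair I (bromo axial, trifluoromethyl axial, methoxy axial): E = 3.60 kcal/mol.
Chair II (bromo equatorial, trifluoromethyl equatorial, methoxy equatorial): E = 0.00 kcal/mol.
ΔE = 3.60 − 0.00 = 3.60 kcal/mol; chair II is more stable.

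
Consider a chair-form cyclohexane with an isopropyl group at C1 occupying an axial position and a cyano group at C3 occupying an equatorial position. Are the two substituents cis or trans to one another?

trans

C1 and C3 have the same parity, so their axial bonds point in the same direction.
With same-parity carbons, two substituents on the same face are both axial or both equatorial; opposite faces give one of each.
Here the groups are axial/equatorial → opposite face → trans.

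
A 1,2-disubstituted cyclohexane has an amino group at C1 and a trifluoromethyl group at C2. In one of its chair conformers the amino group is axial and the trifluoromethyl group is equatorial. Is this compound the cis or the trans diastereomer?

C1 and C2 have opposite parity, so their axial bonds point in opposite directions.
With opposite-parity carbons, two substituents on the same face are one axial and one equatorial; opposite faces give both axial or both equatorial.
Here the groups are axial/equatorial → same face → cis.

cis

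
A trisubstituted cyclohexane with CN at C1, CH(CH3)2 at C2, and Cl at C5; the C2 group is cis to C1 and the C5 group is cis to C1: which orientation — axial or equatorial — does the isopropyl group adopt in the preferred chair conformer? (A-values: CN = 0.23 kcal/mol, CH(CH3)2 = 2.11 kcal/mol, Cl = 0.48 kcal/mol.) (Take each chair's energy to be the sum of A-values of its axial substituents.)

equatorial

Chair I (cyano axial, isopropyl equatorial, chloro axial): E = 0.71 kcal/mol.
Chair II (cyano equatorial, isopropyl axial, chloro equatorial): E = 2.11 kcal/mol.
Chair I is the more stable (lower-energy) conformer, and in that chair the isopropyl group is equatorial.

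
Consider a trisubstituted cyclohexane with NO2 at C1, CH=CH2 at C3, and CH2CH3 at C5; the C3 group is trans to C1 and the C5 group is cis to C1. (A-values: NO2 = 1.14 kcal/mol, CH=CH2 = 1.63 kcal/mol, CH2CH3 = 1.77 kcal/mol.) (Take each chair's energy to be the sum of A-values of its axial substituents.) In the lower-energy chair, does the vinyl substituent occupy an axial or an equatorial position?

Chair I (nitro axial, vinyl equatorial, ethyl axial): E = 2.91 kcal/mol.
Chair II (nitro equatorial, vinyl axial, ethyl equatorial): E = 1.63 kcal/mol.
Chair II is the more stable (lower-energy) conformer, and in that chair the vinyl group is axial.

axial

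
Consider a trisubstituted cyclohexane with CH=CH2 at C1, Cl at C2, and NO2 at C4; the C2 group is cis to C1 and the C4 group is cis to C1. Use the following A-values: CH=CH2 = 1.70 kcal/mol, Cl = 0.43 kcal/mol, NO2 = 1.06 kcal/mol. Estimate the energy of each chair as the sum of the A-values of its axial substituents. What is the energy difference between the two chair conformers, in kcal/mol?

Chair I (vinyl axial, chloro equatorial, nitro equatorial): E = 1.70 kcal/mol.
Chair II (vinyl equatorial, chloro axial, nitro axial): E = 1.49 kcal/mol.
ΔE = 1.70 − 1.49 = 0.21 kcal/mol; chair II is more stable.

0.21 kcal/mol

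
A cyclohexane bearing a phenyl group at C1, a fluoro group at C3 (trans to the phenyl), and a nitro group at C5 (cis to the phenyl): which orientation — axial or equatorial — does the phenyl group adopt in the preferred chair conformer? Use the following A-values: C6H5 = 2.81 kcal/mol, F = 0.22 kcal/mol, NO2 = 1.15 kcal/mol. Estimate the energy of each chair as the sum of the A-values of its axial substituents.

Chair I (phenyl axial, fluoro equatorial, nitro axial): E = 3.96 kcal/mol.
Chair II (phenyl equatorial, fluoro axial, nitro equatorial): E = 0.22 kcal/mol.
Chair II is the more stable (lower-energy) conformer, and in that chair the phenyl group is equatorial.

equatorial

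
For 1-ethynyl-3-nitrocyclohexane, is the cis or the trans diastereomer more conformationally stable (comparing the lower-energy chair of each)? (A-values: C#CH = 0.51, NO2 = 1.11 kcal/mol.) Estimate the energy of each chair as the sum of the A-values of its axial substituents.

At 1,3 positions (parity same): cis → (e,e or a,a); trans → (a,e or e,a).
Best chair for cis: E = 0.00 kcal/mol; best chair for trans: E = 0.51 kcal/mol.
The cis isomer is lower by 0.51 kcal/mol.

cis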